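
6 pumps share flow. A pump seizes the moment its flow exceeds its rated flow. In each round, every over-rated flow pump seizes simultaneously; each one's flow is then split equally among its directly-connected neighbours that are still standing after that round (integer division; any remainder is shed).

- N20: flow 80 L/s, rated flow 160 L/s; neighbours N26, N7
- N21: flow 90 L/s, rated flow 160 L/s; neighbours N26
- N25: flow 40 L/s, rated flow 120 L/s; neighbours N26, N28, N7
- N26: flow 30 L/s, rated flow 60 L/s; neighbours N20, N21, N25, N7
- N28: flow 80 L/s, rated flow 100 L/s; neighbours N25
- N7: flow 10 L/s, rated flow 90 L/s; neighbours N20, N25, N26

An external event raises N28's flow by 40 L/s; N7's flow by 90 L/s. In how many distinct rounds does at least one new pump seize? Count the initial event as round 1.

2

Round 1 — N28 at 120 > 100; N7 at 100 > 90. N28, N7 seize.
  N28 sheds 120 L/s to N25: 120 each.
    N25: 40+120 = 160 > 120
  N7 sheds 100 L/s to N20, N25, N26: 33 each (1 lost).
    N20: 80+33 = 113 ≤ 160
    N25: 160+33 = 193 > 120
    N26: 30+33 = 63 > 60
Round 2 — N25, N26 seize.
  N25 sheds 193 L/s: no online neighbours, lost.
  N26 sheds 63 L/s to N20, N21: 31 each (1 lost).
    N20: 113+31 = 144 ≤ 160
    N21: 90+31 = 121 ≤ 160
No further seizures.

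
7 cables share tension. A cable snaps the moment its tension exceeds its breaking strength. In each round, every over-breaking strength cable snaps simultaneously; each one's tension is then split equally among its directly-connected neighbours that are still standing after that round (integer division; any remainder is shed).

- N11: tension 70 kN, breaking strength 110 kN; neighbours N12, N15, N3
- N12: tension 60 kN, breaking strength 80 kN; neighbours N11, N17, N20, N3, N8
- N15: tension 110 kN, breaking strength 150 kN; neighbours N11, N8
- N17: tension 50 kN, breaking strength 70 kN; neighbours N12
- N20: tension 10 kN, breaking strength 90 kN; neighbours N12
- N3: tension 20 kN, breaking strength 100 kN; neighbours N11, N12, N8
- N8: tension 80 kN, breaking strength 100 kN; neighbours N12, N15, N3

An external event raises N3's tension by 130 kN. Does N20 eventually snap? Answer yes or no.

Round 1 — N3 at 150 > 100. N3 snaps.
  N3 sheds 150 kN to N11, N12, N8: 50 each.
    N11: 70+50 = 120 > 110
    N12: 60+50 = 110 > 80
    N8: 80+50 = 130 > 100
Round 2 — N11, N12, N8 snap.
  N11 sheds 120 kN to N15: 120 each.
    N15: 110+120 = 230 > 150
  N12 sheds 110 kN to N17, N20: 55 each.
    N17: 50+55 = 105 > 70
    N20: 10+55 = 65 ≤ 90
  N8 sheds 130 kN to N15: 130 each.
    N15: 230+130 = 360 > 150
Round 3 — N15, N17 snap.
  N15 sheds 360 kN: no online neighbours, lost.
  N17 sheds 105 kN: no online neighbours, lost.
No further breaks.

no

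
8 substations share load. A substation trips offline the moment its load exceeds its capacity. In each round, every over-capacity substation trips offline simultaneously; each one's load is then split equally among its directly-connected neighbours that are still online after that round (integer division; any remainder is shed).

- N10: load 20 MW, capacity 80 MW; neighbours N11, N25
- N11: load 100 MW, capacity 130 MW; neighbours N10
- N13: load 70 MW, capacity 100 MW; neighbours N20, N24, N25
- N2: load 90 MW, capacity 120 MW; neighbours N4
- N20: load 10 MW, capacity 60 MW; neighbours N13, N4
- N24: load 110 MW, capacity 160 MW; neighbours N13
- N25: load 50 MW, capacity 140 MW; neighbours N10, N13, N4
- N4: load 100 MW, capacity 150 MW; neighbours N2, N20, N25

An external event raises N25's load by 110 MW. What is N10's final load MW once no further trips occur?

Round 1 — N25 at 160 > 140. N25 trips offline.
  N25 sheds 160 MW to N10, N13, N4: 53 each (1 lost).
    N10: 20+53 = 73 ≤ 80
    N13: 70+53 = 123 > 100
    N4: 100+53 = 153 > 150
Round 2 — N13, N4 trip offline.
  N13 sheds 123 MW to N20, N24: 61 each (1 lost).
    N20: 10+61 = 71 > 60
    N24: 110+61 = 171 > 160
  N4 sheds 153 MW to N2, N20: 76 each (1 lost).
    N2: 90+76 = 166 > 120
    N20: 71+76 = 147 > 60
Round 3 — N2, N20, N24 trip offline.
  N2 sheds 166 MW: no online neighbours, lost.
  N20 sheds 147 MW: no online neighbours, lost.
  N24 sheds 171 MW: no online neighbours, lost.
No further trips.

73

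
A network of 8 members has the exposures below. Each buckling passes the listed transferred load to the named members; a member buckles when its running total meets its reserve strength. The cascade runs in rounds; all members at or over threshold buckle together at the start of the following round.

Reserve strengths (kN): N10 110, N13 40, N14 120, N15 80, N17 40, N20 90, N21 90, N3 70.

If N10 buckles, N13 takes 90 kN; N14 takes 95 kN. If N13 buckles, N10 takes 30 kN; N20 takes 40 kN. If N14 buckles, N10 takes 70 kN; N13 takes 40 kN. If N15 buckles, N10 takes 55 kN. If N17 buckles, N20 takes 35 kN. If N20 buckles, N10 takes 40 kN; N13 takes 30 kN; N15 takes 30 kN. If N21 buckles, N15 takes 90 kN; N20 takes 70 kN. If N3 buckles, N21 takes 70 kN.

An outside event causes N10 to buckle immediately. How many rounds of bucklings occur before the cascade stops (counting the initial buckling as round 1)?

Round 1 — N10 buckles (initial).
  N13: +90 → 90 ≥ 40
  N14: +95 → 95 < 120
Round 2 — N13 buckles.
  N20: +40 → 40 < 90
No further bucklings.

2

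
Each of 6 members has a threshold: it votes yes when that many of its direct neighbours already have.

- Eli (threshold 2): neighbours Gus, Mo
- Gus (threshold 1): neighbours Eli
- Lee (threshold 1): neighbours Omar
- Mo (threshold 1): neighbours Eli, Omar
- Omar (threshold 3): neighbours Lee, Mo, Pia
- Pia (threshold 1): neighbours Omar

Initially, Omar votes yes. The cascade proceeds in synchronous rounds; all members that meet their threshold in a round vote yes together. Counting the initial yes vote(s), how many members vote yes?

Round 1 — Omar votes yes (initial).
Round 2 — checking thresholds:
  Lee: 1 of 1 neighbours ≥ 1, votes yes.
  Mo: 1 of 2 neighbours ≥ 1, votes yes.
  Pia: 1 of 1 neighbours ≥ 1, votes yes.
Round 3 — no new yes votes; cascade stops.

4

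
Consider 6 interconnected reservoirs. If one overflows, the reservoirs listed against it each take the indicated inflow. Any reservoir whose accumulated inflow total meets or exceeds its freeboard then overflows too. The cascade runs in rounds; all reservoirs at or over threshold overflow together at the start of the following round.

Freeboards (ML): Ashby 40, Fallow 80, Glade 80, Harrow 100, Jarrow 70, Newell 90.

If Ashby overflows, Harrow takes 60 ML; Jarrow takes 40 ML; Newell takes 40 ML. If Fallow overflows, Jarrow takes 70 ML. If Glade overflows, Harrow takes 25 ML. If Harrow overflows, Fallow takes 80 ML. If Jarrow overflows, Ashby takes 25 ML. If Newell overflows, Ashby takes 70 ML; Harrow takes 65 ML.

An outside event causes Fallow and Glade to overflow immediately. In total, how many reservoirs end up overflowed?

3

Round 1 — Fallow, Glade overflow (initial).
  Harrow: +25 → 25 < 100
  Jarrow: +70 → 70 ≥ 70
Round 2 — Jarrow overflows.
  Ashby: +25 → 25 < 40
No further overflows.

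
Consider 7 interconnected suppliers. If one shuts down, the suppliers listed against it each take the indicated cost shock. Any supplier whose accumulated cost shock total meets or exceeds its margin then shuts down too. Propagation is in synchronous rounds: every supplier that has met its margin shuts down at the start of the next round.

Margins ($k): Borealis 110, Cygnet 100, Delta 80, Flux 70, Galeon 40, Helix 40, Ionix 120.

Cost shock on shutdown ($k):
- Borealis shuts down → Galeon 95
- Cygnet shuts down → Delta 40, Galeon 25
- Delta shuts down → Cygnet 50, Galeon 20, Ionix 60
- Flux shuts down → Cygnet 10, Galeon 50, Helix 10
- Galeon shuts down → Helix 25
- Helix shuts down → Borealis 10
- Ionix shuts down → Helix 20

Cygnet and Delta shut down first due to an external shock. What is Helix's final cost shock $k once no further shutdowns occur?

25

Round 1 — Cygnet, Delta shut down (initial).
  Galeon: +25+20 → 45 ≥ 40
  Ionix: +60 → 60 < 120
Round 2 — Galeon shuts down.
  Helix: +25 → 25 < 40
No further shutdowns.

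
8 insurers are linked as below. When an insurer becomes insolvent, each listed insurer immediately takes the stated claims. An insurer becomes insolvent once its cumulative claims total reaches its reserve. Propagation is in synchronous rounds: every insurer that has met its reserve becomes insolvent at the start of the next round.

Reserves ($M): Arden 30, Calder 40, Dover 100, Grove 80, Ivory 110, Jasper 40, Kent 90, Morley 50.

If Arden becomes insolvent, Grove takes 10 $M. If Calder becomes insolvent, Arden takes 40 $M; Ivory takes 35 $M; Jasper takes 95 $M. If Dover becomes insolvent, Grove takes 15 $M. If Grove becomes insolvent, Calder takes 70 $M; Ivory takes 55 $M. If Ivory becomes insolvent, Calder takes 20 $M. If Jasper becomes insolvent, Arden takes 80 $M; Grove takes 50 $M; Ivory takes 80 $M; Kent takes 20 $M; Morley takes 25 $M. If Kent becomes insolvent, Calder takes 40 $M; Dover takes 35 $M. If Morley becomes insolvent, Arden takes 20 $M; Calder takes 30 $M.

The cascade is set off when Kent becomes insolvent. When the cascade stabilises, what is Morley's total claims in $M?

25

Round 1 — Kent becomes insolvent (initial).
  Calder: +40 → 40 ≥ 40
  Dover: +35 → 35 < 100
Round 2 — Calder becomes insolvent.
  Arden: +40 → 40 ≥ 30
  Ivory: +35 → 35 < 110
  Jasper: +95 → 95 ≥ 40
Round 3 — Arden, Jasper become insolvent.
  Grove: +10+50 → 60 < 80
  Ivory: +80 → 115 ≥ 110
  Morley: +25 → 25 < 50
Round 4 — Ivory becomes insolvent.
No further insolvencies.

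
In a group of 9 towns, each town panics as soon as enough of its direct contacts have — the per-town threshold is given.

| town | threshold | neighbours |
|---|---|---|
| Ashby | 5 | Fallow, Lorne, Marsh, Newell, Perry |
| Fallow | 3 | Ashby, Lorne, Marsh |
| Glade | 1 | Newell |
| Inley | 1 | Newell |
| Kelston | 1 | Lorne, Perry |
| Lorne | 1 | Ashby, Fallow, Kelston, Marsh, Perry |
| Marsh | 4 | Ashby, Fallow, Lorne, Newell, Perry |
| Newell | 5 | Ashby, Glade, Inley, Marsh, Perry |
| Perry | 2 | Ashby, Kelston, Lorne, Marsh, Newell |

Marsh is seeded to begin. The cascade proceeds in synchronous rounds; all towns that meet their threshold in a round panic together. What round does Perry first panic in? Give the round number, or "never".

3

Round 1 — Marsh panics (initial).
Round 2 — checking thresholds:
  Ashby: 1 of 5 neighbours < 5, not yet.
  Fallow: 1 of 3 neighbours < 3, not yet.
  Lorne: 1 of 5 neighbours ≥ 1, panics.
  Newell: 1 of 5 neighbours < 5, not yet.
  Perry: 1 of 5 neighbours < 2, not yet.
Round 3 — checking thresholds:
  Ashby: 2 of 5 neighbours < 5, not yet.
  Fallow: 2 of 3 neighbours < 3, not yet.
  Kelston: 1 of 2 neighbours ≥ 1, panics.
  Newell: 1 of 5 neighbours < 5, not yet.
  Perry: 2 of 5 neighbours ≥ 2, panics.
Round 4 — no new panics; cascade stops.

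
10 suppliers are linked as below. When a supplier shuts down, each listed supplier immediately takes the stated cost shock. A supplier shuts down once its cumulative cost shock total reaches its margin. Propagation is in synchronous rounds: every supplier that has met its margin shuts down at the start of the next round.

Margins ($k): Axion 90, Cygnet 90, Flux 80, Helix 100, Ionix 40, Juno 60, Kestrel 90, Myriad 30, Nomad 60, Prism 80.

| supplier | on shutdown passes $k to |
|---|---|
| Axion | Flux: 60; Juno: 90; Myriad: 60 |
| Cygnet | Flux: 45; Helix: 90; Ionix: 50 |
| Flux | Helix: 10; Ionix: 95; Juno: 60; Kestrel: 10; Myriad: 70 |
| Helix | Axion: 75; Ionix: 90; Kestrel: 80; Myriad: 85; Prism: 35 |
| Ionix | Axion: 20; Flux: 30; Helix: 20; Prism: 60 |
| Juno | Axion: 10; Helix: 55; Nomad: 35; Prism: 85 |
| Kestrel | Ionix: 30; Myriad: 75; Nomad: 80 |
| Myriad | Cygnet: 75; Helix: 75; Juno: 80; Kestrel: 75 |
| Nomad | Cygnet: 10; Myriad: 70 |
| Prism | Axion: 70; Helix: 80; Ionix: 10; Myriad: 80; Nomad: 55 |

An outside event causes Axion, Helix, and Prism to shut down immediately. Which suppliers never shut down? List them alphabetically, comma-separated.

Round 1 — Axion, Helix, Prism shut down (initial).
  Flux: +60 → 60 < 80
  Ionix: +90+10 → 100 ≥ 40
  Juno: +90 → 90 ≥ 60
  Kestrel: +80 → 80 < 90
  Myriad: +60+85+80 → 225 ≥ 30
  Nomad: +55 → 55 < 60
Round 2 — Ionix, Juno, Myriad shut down.
  Cygnet: +75 → 75 < 90
  Flux: +30 → 90 ≥ 80
  Kestrel: +75 → 155 ≥ 90
  Nomad: +35 → 90 ≥ 60
Round 3 — Flux, Kestrel, Nomad shut down.
  Cygnet: +10 → 85 < 90
No further shutdowns.

Cygnet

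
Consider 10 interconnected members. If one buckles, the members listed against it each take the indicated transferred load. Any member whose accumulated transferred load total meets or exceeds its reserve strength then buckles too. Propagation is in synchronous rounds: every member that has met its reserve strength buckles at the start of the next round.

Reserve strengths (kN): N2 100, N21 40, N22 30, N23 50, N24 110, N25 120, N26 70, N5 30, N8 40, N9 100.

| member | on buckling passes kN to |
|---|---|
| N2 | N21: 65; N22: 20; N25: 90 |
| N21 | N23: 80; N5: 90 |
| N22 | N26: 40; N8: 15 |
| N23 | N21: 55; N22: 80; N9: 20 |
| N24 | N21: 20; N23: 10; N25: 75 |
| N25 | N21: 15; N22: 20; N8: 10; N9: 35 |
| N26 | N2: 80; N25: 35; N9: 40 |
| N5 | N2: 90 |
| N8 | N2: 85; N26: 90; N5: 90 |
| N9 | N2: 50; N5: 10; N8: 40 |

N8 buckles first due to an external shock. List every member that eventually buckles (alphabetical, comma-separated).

Round 1 — N8 buckles (initial).
  N2: +85 → 85 < 100
  N26: +90 → 90 ≥ 70
  N5: +90 → 90 ≥ 30
Round 2 — N26, N5 buckle.
  N2: +80+90 → 255 ≥ 100
  N25: +35 → 35 < 120
  N9: +40 → 40 < 100
Round 3 — N2 buckles.
  N21: +65 → 65 ≥ 40
  N22: +20 → 20 < 30
  N25: +90 → 125 ≥ 120
Round 4 — N21, N25 buckle.
  N22: +20 → 40 ≥ 30
  N23: +80 → 80 ≥ 50
  N9: +35 → 75 < 100
Round 5 — N22, N23 buckle.
  N9: +20 → 95 < 100
No further bucklings.

N2, N21, N22, N23, N25, N26, N5, N8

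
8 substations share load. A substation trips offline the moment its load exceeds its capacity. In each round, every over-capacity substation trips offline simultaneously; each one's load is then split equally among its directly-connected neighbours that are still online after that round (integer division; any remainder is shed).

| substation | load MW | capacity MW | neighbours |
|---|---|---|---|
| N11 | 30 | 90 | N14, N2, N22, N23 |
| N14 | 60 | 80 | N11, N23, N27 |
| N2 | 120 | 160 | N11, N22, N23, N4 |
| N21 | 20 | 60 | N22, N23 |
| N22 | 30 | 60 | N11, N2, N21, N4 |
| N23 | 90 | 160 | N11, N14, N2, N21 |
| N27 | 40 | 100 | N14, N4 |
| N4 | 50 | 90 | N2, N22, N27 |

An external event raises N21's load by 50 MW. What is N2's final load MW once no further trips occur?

Round 1 — N21 at 70 > 60. N21 trips offline.
  N21 sheds 70 MW to N22, N23: 35 each.
    N22: 30+35 = 65 > 60
    N23: 90+35 = 125 ≤ 160
Round 2 — N22 trips offline.
  N22 sheds 65 MW to N11, N2, N4: 21 each (2 lost).
    N11: 30+21 = 51 ≤ 90
    N2: 120+21 = 141 ≤ 160
    N4: 50+21 = 71 ≤ 90
No further trips.

141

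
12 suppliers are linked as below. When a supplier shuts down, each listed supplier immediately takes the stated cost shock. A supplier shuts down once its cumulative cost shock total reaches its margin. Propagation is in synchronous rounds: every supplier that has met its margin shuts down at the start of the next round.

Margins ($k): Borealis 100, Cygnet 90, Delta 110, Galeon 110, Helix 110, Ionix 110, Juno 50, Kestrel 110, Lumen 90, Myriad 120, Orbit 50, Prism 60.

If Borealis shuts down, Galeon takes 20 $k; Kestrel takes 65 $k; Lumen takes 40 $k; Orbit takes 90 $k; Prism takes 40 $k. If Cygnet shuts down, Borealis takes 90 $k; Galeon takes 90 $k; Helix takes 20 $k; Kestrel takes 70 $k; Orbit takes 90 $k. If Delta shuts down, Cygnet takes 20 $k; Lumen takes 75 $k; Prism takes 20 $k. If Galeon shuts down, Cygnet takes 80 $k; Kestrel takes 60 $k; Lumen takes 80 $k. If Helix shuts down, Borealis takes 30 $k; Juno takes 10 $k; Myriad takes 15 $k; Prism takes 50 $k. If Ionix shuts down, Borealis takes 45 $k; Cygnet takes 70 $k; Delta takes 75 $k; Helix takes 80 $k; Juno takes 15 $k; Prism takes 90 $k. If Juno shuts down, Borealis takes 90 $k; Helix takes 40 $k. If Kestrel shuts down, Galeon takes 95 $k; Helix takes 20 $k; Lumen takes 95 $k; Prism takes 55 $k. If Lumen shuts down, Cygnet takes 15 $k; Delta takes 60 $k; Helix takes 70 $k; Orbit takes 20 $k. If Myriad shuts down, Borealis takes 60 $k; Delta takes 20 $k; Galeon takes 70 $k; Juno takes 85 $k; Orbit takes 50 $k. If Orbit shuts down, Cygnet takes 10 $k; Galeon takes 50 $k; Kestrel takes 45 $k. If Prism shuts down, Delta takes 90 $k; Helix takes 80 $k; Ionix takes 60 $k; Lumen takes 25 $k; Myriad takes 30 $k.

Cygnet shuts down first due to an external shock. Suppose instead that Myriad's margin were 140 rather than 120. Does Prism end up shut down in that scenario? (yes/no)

yes

With Myriad's margin at 140:
Round 1 — Cygnet shuts down (initial).
  Borealis: +90 → 90 < 100
  Galeon: +90 → 90 < 110
  Helix: +20 → 20 < 110
  Kestrel: +70 → 70 < 110
  Orbit: +90 → 90 ≥ 50
Round 2 — Orbit shuts down.
  Galeon: +50 → 140 ≥ 110
  Kestrel: +45 → 115 ≥ 110
Round 3 — Galeon, Kestrel shut down.
  Helix: +20 → 40 < 110
  Lumen: +80+95 → 175 ≥ 90
  Prism: +55 → 55 < 60
Round 4 — Lumen shuts down.
  Delta: +60 → 60 < 110
  Helix: +70 → 110 ≥ 110
Round 5 — Helix shuts down.
  Borealis: +30 → 120 ≥ 100
  Juno: +10 → 10 < 50
  Myriad: +15 → 15 < 140
  Prism: +50 → 105 ≥ 60
Round 6 — Borealis, Prism shut down.
  Delta: +90 → 150 ≥ 110
  Ionix: +60 → 60 < 110
  Myriad: +30 → 45 < 140
Round 7 — Delta shuts down.
No further shutdowns.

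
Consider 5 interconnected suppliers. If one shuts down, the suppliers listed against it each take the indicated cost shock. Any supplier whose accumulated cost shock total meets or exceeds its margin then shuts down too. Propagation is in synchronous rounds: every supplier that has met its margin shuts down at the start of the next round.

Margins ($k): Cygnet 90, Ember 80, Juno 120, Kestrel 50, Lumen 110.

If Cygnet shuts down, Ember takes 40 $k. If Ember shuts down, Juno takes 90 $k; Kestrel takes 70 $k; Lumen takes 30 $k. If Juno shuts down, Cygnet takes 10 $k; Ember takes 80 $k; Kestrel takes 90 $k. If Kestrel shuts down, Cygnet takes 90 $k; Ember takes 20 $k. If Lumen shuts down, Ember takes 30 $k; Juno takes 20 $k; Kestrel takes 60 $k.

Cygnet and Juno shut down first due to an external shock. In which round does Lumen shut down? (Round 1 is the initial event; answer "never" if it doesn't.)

Round 1 — Cygnet, Juno shut down (initial).
  Ember: +40+80 → 120 ≥ 80
  Kestrel: +90 → 90 ≥ 50
Round 2 — Ember, Kestrel shut down.
  Lumen: +30 → 30 < 110
No further shutdowns.

never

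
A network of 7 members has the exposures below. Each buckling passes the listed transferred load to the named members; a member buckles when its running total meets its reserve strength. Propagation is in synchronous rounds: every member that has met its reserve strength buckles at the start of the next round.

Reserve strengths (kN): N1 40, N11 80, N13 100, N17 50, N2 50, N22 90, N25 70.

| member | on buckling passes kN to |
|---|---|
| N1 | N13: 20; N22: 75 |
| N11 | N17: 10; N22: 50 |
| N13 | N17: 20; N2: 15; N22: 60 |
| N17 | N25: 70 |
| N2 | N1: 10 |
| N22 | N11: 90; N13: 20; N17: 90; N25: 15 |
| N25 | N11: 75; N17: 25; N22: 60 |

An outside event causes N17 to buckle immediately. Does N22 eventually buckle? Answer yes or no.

no

Round 1 — N17 buckles (initial).
  N25: +70 → 70 ≥ 70
Round 2 — N25 buckles.
  N11: +75 → 75 < 80
  N22: +60 → 60 < 90
No further bucklings.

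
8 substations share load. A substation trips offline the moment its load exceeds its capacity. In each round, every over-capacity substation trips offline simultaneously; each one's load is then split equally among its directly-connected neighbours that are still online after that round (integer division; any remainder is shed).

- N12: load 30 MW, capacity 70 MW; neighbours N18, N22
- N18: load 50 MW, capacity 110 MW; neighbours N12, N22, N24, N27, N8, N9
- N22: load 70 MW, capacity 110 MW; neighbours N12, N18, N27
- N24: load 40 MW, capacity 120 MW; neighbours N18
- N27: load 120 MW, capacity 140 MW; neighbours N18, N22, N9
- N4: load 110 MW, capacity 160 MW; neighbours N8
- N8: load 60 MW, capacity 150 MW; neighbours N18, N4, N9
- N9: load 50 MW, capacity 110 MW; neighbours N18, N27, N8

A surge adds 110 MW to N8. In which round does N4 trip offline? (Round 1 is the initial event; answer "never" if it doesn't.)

2

Round 1 — N8 at 170 > 150. N8 trips offline.
  N8 sheds 170 MW to N18, N4, N9: 56 each (2 lost).
    N18: 50+56 = 106 ≤ 110
    N4: 110+56 = 166 > 160
    N9: 50+56 = 106 ≤ 110
Round 2 — N4 trips offline.
  N4 sheds 166 MW: no online neighbours, lost.
No further trips.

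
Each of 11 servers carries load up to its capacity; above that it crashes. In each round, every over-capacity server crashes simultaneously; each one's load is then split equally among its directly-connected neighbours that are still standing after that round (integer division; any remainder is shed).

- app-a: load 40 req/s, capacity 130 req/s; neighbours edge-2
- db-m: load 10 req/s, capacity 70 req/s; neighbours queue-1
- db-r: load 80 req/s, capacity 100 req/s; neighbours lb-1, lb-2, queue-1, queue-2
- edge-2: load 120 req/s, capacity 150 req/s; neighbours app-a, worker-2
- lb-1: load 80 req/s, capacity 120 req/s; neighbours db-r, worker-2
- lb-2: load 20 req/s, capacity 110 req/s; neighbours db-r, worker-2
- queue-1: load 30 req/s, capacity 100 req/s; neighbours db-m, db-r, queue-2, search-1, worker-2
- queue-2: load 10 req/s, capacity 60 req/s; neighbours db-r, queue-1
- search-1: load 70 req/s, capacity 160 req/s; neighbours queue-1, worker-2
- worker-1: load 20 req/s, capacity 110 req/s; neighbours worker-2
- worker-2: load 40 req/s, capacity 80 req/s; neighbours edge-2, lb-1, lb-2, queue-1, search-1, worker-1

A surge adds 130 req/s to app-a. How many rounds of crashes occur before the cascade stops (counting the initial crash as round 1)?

7

Round 1 — app-a at 170 > 130. app-a crashes.
  app-a sheds 170 req/s to edge-2: 170 each.
    edge-2: 120+170 = 290 > 150
Round 2 — edge-2 crashes.
  edge-2 sheds 290 req/s to worker-2: 290 each.
    worker-2: 40+290 = 330 > 80
Round 3 — worker-2 crashes.
  worker-2 sheds 330 req/s to lb-1, lb-2, queue-1, search-1, worker-1: 66 each.
    lb-1: 80+66 = 146 > 120
    lb-2: 20+66 = 86 ≤ 110
    queue-1: 30+66 = 96 ≤ 100
    search-1: 70+66 = 136 ≤ 160
    worker-1: 20+66 = 86 ≤ 110
Round 4 — lb-1 crashes.
  lb-1 sheds 146 req/s to db-r: 146 each.
    db-r: 80+146 = 226 > 100
Round 5 — db-r crashes.
  db-r sheds 226 req/s to lb-2, queue-1, queue-2: 75 each (1 lost).
    lb-2: 86+75 = 161 > 110
    queue-1: 96+75 = 171 > 100
    queue-2: 10+75 = 85 > 60
Round 6 — lb-2, queue-1, queue-2 crash.
  lb-2 sheds 161 req/s: no online neighbours, lost.
  queue-1 sheds 171 req/s to db-m, search-1: 85 each (1 lost).
    db-m: 10+85 = 95 > 70
    search-1: 136+85 = 221 > 160
  queue-2 sheds 85 req/s: no online neighbours, lost.
Round 7 — db-m, search-1 crash.
  db-m sheds 95 req/s: no online neighbours, lost.
  search-1 sheds 221 req/s: no online neighbours, lost.
No further crashes.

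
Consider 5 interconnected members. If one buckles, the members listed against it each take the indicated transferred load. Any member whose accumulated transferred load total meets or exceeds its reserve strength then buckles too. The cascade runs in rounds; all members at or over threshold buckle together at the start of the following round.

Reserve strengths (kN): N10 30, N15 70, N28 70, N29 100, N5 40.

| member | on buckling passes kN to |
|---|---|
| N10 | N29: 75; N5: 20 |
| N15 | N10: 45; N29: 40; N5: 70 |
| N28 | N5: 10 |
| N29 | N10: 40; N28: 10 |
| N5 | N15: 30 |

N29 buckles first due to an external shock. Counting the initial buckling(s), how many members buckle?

Round 1 — N29 buckles (initial).
  N10: +40 → 40 ≥ 30
  N28: +10 → 10 < 70
Round 2 — N10 buckles.
  N5: +20 → 20 < 40
No further bucklings.

2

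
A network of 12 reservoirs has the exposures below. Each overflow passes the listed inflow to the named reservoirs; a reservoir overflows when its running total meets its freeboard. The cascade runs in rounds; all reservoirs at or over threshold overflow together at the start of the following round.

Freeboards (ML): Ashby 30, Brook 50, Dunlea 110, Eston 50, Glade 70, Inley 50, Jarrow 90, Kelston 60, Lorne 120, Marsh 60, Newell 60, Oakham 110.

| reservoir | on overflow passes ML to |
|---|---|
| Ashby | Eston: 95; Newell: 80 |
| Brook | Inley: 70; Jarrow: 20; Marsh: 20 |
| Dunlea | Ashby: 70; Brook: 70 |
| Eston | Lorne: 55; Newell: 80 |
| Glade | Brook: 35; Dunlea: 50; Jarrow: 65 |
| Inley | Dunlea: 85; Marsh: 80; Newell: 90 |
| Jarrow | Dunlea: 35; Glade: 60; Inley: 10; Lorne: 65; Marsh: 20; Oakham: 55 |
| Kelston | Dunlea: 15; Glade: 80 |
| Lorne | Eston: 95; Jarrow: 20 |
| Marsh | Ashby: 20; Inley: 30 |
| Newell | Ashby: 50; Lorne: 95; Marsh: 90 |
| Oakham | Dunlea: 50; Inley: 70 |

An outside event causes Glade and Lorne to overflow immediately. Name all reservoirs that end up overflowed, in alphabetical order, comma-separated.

Ashby, Eston, Glade, Lorne, Marsh, Newell

Round 1 — Glade, Lorne overflow (initial).
  Brook: +35 → 35 < 50
  Dunlea: +50 → 50 < 110
  Eston: +95 → 95 ≥ 50
  Jarrow: +65+20 → 85 < 90
Round 2 — Eston overflows.
  Newell: +80 → 80 ≥ 60
Round 3 — Newell overflows.
  Ashby: +50 → 50 ≥ 30
  Marsh: +90 → 90 ≥ 60
Round 4 — Ashby, Marsh overflow.
  Inley: +30 → 30 < 50
No further overflows.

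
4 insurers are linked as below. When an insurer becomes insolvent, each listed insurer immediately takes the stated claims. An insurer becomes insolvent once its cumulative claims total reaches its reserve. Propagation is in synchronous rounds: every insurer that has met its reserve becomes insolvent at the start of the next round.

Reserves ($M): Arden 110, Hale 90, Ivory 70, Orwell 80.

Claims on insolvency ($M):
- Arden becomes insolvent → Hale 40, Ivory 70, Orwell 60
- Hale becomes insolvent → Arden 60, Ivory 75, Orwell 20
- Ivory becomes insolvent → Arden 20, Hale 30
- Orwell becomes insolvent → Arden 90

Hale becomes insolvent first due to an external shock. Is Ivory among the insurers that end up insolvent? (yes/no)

Round 1 — Hale becomes insolvent (initial).
  Arden: +60 → 60 < 110
  Ivory: +75 → 75 ≥ 70
  Orwell: +20 → 20 < 80
Round 2 — Ivory becomes insolvent.
  Arden: +20 → 80 < 110
No further insolvencies.

yes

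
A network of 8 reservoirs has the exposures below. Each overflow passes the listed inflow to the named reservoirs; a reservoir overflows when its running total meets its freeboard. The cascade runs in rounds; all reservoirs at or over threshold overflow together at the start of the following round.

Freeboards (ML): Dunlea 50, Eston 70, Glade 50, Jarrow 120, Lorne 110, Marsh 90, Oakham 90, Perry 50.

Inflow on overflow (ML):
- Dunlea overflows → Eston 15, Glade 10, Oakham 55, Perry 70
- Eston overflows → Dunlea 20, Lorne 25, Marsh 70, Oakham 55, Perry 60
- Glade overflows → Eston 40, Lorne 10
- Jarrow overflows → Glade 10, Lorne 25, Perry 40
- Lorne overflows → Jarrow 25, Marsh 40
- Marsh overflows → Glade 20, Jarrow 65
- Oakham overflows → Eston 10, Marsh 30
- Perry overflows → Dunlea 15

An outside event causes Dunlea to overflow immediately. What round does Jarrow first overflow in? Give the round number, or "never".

Round 1 — Dunlea overflows (initial).
  Eston: +15 → 15 < 70
  Glade: +10 → 10 < 50
  Oakham: +55 → 55 < 90
  Perry: +70 → 70 ≥ 50
Round 2 — Perry overflows.
No further overflows.

never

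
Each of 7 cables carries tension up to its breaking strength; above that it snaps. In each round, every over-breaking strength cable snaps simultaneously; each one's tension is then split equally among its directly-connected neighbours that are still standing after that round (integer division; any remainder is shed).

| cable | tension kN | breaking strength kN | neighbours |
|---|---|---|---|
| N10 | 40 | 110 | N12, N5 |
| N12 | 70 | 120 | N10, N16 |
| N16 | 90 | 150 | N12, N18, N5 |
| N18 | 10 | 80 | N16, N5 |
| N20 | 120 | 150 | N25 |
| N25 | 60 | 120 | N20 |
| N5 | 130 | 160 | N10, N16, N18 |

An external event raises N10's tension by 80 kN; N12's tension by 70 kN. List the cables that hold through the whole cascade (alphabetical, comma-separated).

Round 1 — N10 at 120 > 110; N12 at 140 > 120. N10, N12 snap.
  N10 sheds 120 kN to N5: 120 each.
    N5: 130+120 = 250 > 160
  N12 sheds 140 kN to N16: 140 each.
    N16: 90+140 = 230 > 150
Round 2 — N16, N5 snap.
  N16 sheds 230 kN to N18: 230 each.
    N18: 10+230 = 240 > 80
  N5 sheds 250 kN to N18: 250 each.
    N18: 240+250 = 490 > 80
Round 3 — N18 snaps.
  N18 sheds 490 kN: no online neighbours, lost.
No further breaks.

N20, N25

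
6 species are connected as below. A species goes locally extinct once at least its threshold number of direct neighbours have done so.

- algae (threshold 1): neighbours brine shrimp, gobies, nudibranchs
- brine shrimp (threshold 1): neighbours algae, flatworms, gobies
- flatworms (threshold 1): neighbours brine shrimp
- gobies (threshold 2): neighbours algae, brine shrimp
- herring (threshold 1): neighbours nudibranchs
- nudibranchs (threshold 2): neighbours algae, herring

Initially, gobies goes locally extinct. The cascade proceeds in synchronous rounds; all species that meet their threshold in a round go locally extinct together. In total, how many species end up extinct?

Round 1 — gobies goes locally extinct (initial).
Round 2 — checking thresholds:
  algae: 1 of 3 neighbours ≥ 1, goes locally extinct.
  brine shrimp: 1 of 3 neighbours ≥ 1, goes locally extinct.
Round 3 — checking thresholds:
  flatworms: 1 of 1 neighbours ≥ 1, goes locally extinct.
  nudibranchs: 1 of 2 neighbours < 2, not yet.
Round 4 — no new extinctions; cascade stops.

4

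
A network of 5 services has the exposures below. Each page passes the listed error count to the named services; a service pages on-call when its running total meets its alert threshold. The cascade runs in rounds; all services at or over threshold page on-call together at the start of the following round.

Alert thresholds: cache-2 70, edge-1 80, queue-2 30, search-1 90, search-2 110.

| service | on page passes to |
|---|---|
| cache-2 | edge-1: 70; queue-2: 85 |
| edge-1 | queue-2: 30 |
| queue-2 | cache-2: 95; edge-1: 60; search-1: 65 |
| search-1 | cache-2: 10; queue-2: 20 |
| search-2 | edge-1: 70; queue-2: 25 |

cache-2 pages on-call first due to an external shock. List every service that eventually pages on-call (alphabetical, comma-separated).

Round 1 — cache-2 pages on-call (initial).
  edge-1: +70 → 70 < 80
  queue-2: +85 → 85 ≥ 30
Round 2 — queue-2 pages on-call.
  edge-1: +60 → 130 ≥ 80
  search-1: +65 → 65 < 90
Round 3 — edge-1 pages on-call.
No further pages.

cache-2, edge-1, queue-2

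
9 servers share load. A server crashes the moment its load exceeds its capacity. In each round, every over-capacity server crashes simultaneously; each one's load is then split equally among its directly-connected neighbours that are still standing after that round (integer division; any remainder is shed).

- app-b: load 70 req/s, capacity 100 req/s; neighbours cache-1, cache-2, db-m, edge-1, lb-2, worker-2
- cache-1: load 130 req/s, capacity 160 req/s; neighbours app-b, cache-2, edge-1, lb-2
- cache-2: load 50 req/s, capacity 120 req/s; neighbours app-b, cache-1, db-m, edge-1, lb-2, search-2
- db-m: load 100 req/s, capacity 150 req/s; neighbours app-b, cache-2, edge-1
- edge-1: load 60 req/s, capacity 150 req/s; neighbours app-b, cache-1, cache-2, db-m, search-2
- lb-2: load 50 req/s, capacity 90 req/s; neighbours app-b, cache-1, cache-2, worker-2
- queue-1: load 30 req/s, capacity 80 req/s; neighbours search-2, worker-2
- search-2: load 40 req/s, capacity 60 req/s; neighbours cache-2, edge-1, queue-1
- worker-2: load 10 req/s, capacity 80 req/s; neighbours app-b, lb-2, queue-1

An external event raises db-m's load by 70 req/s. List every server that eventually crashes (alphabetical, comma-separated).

Round 1 — db-m at 170 > 150. db-m crashes.
  db-m sheds 170 req/s to app-b, cache-2, edge-1: 56 each (2 lost).
    app-b: 70+56 = 126 > 100
    cache-2: 50+56 = 106 ≤ 120
    edge-1: 60+56 = 116 ≤ 150
Round 2 — app-b crashes.
  app-b sheds 126 req/s to cache-1, cache-2, edge-1, lb-2, worker-2: 25 each (1 lost).
    cache-1: 130+25 = 155 ≤ 160
    cache-2: 106+25 = 131 > 120
    edge-1: 116+25 = 141 ≤ 150
    lb-2: 50+25 = 75 ≤ 90
    worker-2: 10+25 = 35 ≤ 80
Round 3 — cache-2 crashes.
  cache-2 sheds 131 req/s to cache-1, edge-1, lb-2, search-2: 32 each (3 lost).
    cache-1: 155+32 = 187 > 160
    edge-1: 141+32 = 173 > 150
    lb-2: 75+32 = 107 > 90
    search-2: 40+32 = 72 > 60
Round 4 — cache-1, edge-1, lb-2, search-2 crash.
  cache-1 sheds 187 req/s: no online neighbours, lost.
  edge-1 sheds 173 req/s: no online neighbours, lost.
  lb-2 sheds 107 req/s to worker-2: 107 each.
    worker-2: 35+107 = 142 > 80
  search-2 sheds 72 req/s to queue-1: 72 each.
    queue-1: 30+72 = 102 > 80
Round 5 — queue-1, worker-2 crash.
  queue-1 sheds 102 req/s: no online neighbours, lost.
  worker-2 sheds 142 req/s: no online neighbours, lost.
No further crashes.

app-b, cache-1, cache-2, db-m, edge-1, lb-2, queue-1, search-2, worker-2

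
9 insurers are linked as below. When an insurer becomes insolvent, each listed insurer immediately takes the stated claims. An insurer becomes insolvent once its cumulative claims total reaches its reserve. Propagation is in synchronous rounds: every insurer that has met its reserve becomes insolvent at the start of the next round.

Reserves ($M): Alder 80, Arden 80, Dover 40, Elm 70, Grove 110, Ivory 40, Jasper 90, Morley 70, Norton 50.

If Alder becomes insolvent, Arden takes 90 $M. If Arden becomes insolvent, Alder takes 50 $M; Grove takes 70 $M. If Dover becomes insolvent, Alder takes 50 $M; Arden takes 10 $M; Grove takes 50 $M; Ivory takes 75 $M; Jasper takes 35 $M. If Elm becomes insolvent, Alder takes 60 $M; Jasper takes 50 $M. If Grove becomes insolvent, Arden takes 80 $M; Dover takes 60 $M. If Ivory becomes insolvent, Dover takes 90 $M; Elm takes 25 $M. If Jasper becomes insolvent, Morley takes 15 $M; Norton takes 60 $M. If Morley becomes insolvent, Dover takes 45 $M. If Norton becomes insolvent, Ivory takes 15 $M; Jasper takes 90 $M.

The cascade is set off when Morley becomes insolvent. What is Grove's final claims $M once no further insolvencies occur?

50

Round 1 — Morley becomes insolvent (initial).
  Dover: +45 → 45 ≥ 40
Round 2 — Dover becomes insolvent.
  Alder: +50 → 50 < 80
  Arden: +10 → 10 < 80
  Grove: +50 → 50 < 110
  Ivory: +75 → 75 ≥ 40
  Jasper: +35 → 35 < 90
Round 3 — Ivory becomes insolvent.
  Elm: +25 → 25 < 70
No further insolvencies.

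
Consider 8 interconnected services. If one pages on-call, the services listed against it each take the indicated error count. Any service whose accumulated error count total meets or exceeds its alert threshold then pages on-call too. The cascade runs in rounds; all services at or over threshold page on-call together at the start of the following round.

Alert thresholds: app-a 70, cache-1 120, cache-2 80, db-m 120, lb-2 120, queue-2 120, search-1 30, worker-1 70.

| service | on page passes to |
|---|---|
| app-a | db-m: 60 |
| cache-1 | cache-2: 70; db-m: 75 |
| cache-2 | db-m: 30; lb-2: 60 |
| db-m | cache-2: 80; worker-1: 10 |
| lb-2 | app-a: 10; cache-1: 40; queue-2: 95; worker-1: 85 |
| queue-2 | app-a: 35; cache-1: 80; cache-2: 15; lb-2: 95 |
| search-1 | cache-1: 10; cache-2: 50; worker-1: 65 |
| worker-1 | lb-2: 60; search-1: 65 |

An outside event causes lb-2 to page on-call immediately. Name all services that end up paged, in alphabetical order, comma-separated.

lb-2, search-1, worker-1

Round 1 — lb-2 pages on-call (initial).
  app-a: +10 → 10 < 70
  cache-1: +40 → 40 < 120
  queue-2: +95 → 95 < 120
  worker-1: +85 → 85 ≥ 70
Round 2 — worker-1 pages on-call.
  search-1: +65 → 65 ≥ 30
Round 3 — search-1 pages on-call.
  cache-1: +10 → 50 < 120
  cache-2: +50 → 50 < 80
No further pages.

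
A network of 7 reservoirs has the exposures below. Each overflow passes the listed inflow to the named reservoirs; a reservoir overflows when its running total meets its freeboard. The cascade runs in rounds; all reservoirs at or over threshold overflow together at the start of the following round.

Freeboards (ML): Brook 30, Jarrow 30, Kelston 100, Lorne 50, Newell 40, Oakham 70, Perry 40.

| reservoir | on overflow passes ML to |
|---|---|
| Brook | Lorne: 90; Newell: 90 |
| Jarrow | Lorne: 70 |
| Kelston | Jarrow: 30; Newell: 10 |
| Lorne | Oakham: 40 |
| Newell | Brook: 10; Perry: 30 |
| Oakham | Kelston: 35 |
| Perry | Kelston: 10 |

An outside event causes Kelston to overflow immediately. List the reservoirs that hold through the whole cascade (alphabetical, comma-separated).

Brook, Newell, Oakham, Perry

Round 1 — Kelston overflows (initial).
  Jarrow: +30 → 30 ≥ 30
  Newell: +10 → 10 < 40
Round 2 — Jarrow overflows.
  Lorne: +70 → 70 ≥ 50
Round 3 — Lorne overflows.
  Oakham: +40 → 40 < 70
No further overflows.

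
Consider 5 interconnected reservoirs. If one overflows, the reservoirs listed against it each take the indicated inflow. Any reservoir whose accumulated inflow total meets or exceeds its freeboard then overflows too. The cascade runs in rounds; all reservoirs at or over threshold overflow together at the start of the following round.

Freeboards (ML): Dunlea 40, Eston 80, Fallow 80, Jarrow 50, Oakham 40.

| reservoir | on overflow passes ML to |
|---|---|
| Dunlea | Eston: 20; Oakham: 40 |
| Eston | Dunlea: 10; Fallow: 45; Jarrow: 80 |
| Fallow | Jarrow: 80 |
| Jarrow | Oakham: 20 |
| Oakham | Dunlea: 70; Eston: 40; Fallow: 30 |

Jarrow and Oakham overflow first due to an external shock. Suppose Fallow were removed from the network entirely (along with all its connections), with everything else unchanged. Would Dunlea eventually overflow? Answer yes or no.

yes

With Fallow removed:
Round 1 — Jarrow, Oakham overflow (initial).
  Dunlea: +70 → 70 ≥ 40
  Eston: +40 → 40 < 80
Round 2 — Dunlea overflows.
  Eston: +20 → 60 < 80
No further overflows.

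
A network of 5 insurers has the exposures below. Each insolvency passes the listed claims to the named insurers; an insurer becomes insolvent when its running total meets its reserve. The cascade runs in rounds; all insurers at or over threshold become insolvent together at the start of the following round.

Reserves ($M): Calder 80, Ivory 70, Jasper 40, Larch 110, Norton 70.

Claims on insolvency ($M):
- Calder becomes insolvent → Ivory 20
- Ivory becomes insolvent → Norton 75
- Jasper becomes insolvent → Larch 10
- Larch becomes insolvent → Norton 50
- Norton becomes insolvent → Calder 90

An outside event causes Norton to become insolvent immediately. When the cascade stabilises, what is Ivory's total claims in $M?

Round 1 — Norton becomes insolvent (initial).
  Calder: +90 → 90 ≥ 80
Round 2 — Calder becomes insolvent.
  Ivory: +20 → 20 < 70
No further insolvencies.

20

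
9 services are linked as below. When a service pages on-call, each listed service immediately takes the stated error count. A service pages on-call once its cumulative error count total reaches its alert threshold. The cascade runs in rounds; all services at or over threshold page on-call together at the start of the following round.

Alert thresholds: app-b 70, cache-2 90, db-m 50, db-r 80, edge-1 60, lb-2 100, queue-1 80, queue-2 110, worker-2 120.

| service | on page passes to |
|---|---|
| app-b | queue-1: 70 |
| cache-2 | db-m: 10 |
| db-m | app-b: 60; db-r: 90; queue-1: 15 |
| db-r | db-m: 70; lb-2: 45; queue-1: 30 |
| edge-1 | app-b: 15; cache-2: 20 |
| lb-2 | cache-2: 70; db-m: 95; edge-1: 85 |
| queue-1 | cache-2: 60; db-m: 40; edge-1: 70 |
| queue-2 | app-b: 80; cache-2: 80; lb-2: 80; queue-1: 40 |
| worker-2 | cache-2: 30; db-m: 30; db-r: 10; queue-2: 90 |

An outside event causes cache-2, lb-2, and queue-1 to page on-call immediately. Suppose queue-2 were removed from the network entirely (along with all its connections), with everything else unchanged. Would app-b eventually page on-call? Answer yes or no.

With queue-2 removed:
Round 1 — cache-2, lb-2, queue-1 page on-call (initial).
  db-m: +10+95+40 → 145 ≥ 50
  edge-1: +85+70 → 155 ≥ 60
Round 2 — db-m, edge-1 page on-call.
  app-b: +60+15 → 75 ≥ 70
  db-r: +90 → 90 ≥ 80
Round 3 — app-b, db-r page on-call.
No further pages.

yes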